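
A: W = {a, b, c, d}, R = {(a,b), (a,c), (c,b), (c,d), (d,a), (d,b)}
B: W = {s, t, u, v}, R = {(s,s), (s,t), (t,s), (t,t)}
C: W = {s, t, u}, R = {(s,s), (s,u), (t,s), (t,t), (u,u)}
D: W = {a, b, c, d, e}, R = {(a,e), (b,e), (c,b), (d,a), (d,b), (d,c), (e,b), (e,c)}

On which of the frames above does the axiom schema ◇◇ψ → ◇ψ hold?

Frame correspondent (Sahlqvist): ∀x ∀y ∀z (Rxy ∧ Ryz → Rxz) — i.e. transitivity.
A: fails — Rcd and Rda but not Rca.
B: condition met.
C: fails — Rts and Rsu but not Rtu.
D: fails — Reb and Rbe but not Ree.
Valid on: B.

B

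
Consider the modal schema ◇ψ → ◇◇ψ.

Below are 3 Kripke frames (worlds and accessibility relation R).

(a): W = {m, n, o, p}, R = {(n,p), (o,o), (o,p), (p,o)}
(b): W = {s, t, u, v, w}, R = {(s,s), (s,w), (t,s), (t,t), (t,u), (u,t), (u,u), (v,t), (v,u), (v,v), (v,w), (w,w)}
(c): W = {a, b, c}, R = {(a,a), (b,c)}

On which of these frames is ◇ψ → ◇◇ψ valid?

The schema corresponds to a generalized confluence (Geach) condition: ∀x ∀y (xRy → ∃w (y = w ∧ xR²w)).
(a): fails — nRp but no w with p=w and nR²w.
(b): holds.
(c): fails — bRc but no w with c=w and bR²w.

(b)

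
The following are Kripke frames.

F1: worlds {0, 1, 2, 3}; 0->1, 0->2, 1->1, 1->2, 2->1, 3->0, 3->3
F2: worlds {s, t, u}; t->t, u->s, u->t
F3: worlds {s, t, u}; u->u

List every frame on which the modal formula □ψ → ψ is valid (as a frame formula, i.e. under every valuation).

none

The schema corresponds to reflexivity: ∀x Rxx.
F1: fails — world 0 does not see itself.
F2: fails — world s does not see itself.
F3: fails — world s does not see itself.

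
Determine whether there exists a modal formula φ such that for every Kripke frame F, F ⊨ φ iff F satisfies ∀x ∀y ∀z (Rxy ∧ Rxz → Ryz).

Yes — defined by ◇q → □◇q

This is a Sahlqvist condition; the 5 axiom ◇q → □◇q defines it.
Suppose ◇q→□◇q is valid. Take Rxy, Rxz and set V(q)={y}. Then ◇q at x, so □◇q at x, so ◇q at z, so some w with Rzw has q; w=y, i.e. Rzy. By symmetry of the argument, Ryz.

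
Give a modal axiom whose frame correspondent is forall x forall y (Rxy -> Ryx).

r → □◇r

A defining formula is r → □◇r (the B axiom).
Suppose r→□◇r is valid. Take Rxy and set V(r)={x}. Then r at x, so □◇r at x, so ◇r at y, so some z with Ryz has r; z=x, i.e. Ryx.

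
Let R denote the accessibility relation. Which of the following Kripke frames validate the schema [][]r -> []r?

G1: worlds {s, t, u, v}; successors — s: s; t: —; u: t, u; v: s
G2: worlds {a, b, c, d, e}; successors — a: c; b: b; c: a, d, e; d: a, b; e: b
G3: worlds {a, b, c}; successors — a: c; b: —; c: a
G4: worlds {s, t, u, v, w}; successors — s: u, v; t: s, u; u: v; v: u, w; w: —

G1

This is the axiom for density; its first-order frame correspondent is forall x forall y (Rxy -> exists z (Rxz & Rzy)).
G1: condition met.
G2: fails — Rcd but no z with Rcz and Rzd.
G3: fails — Rac but no z with Raz and Rzc.
G4: fails — Ruv but no z with Ruz and Rzv.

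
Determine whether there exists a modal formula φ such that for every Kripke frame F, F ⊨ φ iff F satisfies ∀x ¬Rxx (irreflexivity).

No

Modal frame validity is preserved under surjective bounded morphisms.
The 2-cycle (worlds a,b with a→b→a) is irreflexive, and the map sending every world to a single reflexive point • is a surjective bounded morphism (forth: every edge maps to (•,•); back: every world has a successor). So any modal formula valid on the 2-cycle is also valid on the reflexive point, which is not irreflexive.
So no modal formula (or set of formulas) defines exactly the irreflexive frames.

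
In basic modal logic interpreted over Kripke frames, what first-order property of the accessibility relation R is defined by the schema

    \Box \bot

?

emptiness of R

□⊥ is valid iff no world has any successor (otherwise □⊥ fails at any world with one).
Conversely, any frame satisfying \forall x \forall y \neg Rxy validates the schema.
So the correspondent is emptiness of R.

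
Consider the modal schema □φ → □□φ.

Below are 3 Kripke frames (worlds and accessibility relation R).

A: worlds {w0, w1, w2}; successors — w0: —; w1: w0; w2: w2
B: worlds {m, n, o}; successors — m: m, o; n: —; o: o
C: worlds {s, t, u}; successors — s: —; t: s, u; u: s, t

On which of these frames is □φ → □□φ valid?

A, B

The schema corresponds to transitivity: ∀x ∀y ∀z (Rxy ∧ Ryz → Rxz).
A: holds.
B: holds.
C: fails — Rtu and Rut but not Rtt.
Valid on: A, B.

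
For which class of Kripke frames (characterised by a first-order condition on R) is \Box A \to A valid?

reflexivity

Suppose □A→A is valid. At any x set V(A)={w : Rxw}. Then □A holds at x, so A holds at x, i.e. Rxx.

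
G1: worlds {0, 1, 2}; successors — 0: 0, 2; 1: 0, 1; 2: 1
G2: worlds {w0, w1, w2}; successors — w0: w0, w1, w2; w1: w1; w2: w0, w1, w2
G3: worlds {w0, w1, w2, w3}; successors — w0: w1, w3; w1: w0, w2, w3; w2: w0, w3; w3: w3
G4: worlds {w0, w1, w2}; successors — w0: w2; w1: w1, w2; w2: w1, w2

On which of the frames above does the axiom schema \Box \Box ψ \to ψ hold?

G2

Frame correspondent (Sahlqvist): \forall x \exists w (x R^2 w \wedge x = w) — i.e. a generalized confluence (Geach) condition.
G1: fails — at 2 but no w with 2R²w and 2=w.
G2: satisfies the condition.
G3: fails — at w2 but no w with w2R²w and w2=w.
G4: fails — at w0 but no w with w0R²w and w0=w.
Valid on: G2.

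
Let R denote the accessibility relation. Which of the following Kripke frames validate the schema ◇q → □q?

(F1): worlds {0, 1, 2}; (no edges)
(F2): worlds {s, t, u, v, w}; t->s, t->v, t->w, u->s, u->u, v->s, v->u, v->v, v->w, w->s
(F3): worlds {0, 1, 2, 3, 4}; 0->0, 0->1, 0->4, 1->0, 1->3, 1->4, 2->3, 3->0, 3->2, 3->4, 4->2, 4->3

The schema corresponds to partial functionality: ∀x ∀y ∀z (Rxy ∧ Rxz → y = z).
(F1): ✓.
(F2): fails — t sees both s and v.
(F3): fails — 0 sees both 0 and 1.
Valid on: (F1).

(F1)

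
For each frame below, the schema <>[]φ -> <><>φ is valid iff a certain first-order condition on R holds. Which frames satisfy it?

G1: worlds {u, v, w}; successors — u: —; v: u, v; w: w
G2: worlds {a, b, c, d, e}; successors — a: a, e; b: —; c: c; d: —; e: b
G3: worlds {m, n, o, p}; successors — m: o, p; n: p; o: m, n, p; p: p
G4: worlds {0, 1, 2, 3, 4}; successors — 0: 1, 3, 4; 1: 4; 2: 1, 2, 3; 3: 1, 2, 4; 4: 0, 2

G3, G4

Frame correspondent (Sahlqvist): forall x forall y (xRy -> exists w (yRw & x R^2 w)) — i.e. a generalized confluence (Geach) condition.
G1: fails — vRu but no t with uRt and vR²t.
G2: fails — eRb but no w with bRw and eR²w.
G3: condition met.
G4: condition met.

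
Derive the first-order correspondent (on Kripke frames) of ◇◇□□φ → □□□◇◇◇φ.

This is a Sahlqvist (Geach-type) schema ◇^2□^2φ → □^3◇^3φ.
Minimal-valuation argument: fix x; take any y with xR^2y and any z with xR^3z. Set V(φ) to the set of worlds R-reachable from y in exactly 2 steps. Then □^2φ holds at y, so the antecedent holds at x; validity forces ◇^3φ at z, giving a w with zR^3w and yR^2w.
First-order correspondent: ∀x ∀y ∀z ((xR²y ∧ xR³z) → ∃w (yR²w ∧ zR³w)).

∀x ∀y ∀z ((xR²y ∧ xR³z) → ∃w (yR²w ∧ zR³w))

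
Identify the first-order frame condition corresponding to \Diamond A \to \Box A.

Suppose ◇A→□A is valid. Take Rxy, Rxz and set V(A)={y}. Then ◇A at x, so □A at x, so A at z, i.e. z=y.
Conversely, on a frame with partial functionality the schema holds at every world under every valuation.
So the correspondent is partial functionality.

Partial functionality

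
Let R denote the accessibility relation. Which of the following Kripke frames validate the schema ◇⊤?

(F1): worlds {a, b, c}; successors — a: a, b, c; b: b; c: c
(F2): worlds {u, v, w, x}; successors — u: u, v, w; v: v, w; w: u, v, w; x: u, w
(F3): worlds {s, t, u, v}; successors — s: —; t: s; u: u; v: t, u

(F1), (F2)

The schema corresponds to seriality: ∀x ∃y Rxy.
(F1): satisfies the condition.
(F2): satisfies the condition.
(F3): fails — world s has no successor.
Valid on: (F1), (F2).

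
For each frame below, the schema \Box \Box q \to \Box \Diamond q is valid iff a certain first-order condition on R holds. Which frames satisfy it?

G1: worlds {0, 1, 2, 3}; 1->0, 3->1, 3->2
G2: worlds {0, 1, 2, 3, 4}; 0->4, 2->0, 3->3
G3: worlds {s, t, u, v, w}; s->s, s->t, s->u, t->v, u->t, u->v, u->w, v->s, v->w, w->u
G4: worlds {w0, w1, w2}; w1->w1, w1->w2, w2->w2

G3, G4

Frame correspondent (Sahlqvist): \forall x \forall z (xRz \to \exists w (x R^2 w \wedge zRw)) — i.e. a generalized confluence (Geach) condition.
G1: fails — 1R0 but no w with 1R²w and 0Rw.
G2: fails — 0R4 but no w with 0R²w and 4Rw.
G3: holds.
G4: holds.
Valid on: G3, G4.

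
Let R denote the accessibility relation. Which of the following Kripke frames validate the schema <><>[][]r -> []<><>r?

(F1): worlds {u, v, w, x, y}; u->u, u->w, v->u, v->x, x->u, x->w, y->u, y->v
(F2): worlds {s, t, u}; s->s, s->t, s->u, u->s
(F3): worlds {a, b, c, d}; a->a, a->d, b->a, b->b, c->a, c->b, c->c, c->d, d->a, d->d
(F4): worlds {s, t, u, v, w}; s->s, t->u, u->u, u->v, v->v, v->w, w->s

The schema corresponds to a generalized confluence (Geach) condition: forall x forall y forall z ((x R^2 y & xRz) -> exists w (y R^2 w & z R^2 w)).
(F1): fails — uR²u, uRw but no t with uR²t and wR²t.
(F2): fails — sR²s, sRt but no w with sR²w and tR²w.
(F3): condition met.
(F4): fails — uR²w, uRu but no w* with wR²w* and uR²w*.
Valid on: (F3).

(F3)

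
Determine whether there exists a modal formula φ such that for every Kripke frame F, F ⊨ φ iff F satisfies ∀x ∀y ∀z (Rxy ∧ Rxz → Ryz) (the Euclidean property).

Definable; ◇r → □◇r defines it

The condition is the Euclidean property. A defining modal formula is ◇r → □◇r.
Suppose ◇r→□◇r is valid. Take Rxy, Rxz and set V(r)={y}. Then ◇r at x, so □◇r at x, so ◇r at z, so some w with Rzw has r; w=y, i.e. Rzy. By symmetry of the argument, Ryz.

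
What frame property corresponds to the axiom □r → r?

This is the T axiom.
It corresponds to reflexivity: ∀x Rxx.

reflexivity: ∀x Rxx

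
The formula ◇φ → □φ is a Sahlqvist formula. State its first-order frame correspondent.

Partial functionality

Suppose ◇φ→□φ is valid. Take Rxy, Rxz and set V(φ)={y}. Then ◇φ at x, so □φ at x, so φ at z, i.e. z=y.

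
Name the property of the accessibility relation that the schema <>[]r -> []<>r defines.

convergence

Suppose ◇□r→□◇r is valid. Take Rxy, Rxz and set V(r)={w : Ryw}. Then □r at y so ◇□r at x, so □◇r at x, so ◇r at z, giving w with Rzw and Ryw.
Conversely, any frame satisfying forall x forall y forall z (Rxy & Rxz -> exists w (Ryw & Rzw)) validates the schema.
So the correspondent is convergence.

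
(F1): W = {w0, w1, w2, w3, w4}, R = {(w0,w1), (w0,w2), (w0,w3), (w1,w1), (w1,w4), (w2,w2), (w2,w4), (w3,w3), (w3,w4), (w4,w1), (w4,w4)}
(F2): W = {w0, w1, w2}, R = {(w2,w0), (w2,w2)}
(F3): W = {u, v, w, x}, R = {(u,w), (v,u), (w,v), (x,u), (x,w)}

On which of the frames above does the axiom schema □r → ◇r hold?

(F1), (F3)

This is the axiom for seriality; its first-order frame correspondent is ∀x ∃y Rxy.
(F1): holds.
(F2): fails — world w0 has no successor.
(F3): holds.
Valid on: (F1), (F3).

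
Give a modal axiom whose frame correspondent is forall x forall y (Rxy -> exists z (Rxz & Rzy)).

The condition is density. The C4 schema □□r → □r defines it.
Suppose □□r→□r is valid. Take Rxy and set V(r)={w : xR²w}. Then □□r at x, so □r at x, so r at y, i.e. ∃z(Rxz∧Rzy).

□□r → □r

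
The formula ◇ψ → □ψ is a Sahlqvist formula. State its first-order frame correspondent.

This is the CD axiom.
Its frame correspondent is partial functionality — ∀x ∀y ∀z (Rxy ∧ Rxz → y = z).

partial functionality: ∀x ∀y ∀z (Rxy ∧ Rxz → y = z)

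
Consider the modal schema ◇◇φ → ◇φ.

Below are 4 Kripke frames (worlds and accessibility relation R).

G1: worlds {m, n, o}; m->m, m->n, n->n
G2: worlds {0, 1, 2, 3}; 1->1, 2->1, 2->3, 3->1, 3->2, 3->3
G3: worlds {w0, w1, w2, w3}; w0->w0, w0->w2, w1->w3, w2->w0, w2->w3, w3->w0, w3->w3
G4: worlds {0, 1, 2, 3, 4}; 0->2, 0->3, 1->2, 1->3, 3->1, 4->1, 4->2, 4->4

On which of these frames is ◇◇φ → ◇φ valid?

G1

This is the axiom for transitivity; its first-order frame correspondent is ∀x ∀y ∀z (Rxy ∧ Ryz → Rxz).
G1: satisfies the condition.
G2: fails — R23 and R32 but not R22.
G3: fails — Rw1w3 and Rw3w0 but not Rw1w0.
G4: fails — R31 and R12 but not R32.
Valid on: G1.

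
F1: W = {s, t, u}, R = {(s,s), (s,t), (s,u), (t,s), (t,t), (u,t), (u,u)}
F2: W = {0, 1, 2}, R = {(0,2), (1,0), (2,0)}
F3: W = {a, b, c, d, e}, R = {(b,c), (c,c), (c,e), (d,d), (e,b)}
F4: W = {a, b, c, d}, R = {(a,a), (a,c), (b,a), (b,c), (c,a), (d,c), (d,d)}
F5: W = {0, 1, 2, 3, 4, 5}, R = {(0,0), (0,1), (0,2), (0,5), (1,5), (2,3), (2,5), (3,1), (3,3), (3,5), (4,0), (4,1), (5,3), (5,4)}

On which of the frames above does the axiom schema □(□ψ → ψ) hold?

F1

The schema corresponds to shift-reflexivity: ∀x ∀y (Rxy → Ryy).
F1: satisfies the condition.
F2: fails — R10 but not R00.
F3: fails — Reb but not Rbb.
F4: fails — Rbc but not Rcc.
F5: fails — R02 but not R22.
Valid on: F1.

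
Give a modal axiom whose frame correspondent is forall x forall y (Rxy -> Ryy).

This is shift-reflexivity; the standard corresponding axiom is T□: □(□p → p).

□(□p → p)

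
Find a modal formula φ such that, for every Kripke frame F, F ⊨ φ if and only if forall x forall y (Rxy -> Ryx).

s → □◇s

The condition is symmetry. The B schema s → □◇s defines it.
Suppose s→□◇s is valid. Take Rxy and set V(s)={x}. Then s at x, so □◇s at x, so ◇s at y, so some z with Ryz has s; z=x, i.e. Ryx.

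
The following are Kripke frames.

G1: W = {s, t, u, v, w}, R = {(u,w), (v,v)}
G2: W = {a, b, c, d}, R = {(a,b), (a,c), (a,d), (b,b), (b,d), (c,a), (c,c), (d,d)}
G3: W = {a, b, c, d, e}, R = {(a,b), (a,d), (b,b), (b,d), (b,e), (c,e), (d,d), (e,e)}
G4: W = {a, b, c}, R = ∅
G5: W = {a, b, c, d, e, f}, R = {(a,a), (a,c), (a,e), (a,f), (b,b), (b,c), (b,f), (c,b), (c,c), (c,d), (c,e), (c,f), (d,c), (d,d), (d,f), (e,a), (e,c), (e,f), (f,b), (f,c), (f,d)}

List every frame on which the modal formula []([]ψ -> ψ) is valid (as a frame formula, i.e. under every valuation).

G3, G4

Frame correspondent (Sahlqvist): forall x forall y (Rxy -> Ryy) — i.e. shift-reflexivity.
G1: fails — Ruw but not Rww.
G2: fails — Rca but not Raa.
G3: satisfies the condition.
G4: satisfies the condition.
G5: fails — Rdf but not Rff.
Valid on: G3, G4.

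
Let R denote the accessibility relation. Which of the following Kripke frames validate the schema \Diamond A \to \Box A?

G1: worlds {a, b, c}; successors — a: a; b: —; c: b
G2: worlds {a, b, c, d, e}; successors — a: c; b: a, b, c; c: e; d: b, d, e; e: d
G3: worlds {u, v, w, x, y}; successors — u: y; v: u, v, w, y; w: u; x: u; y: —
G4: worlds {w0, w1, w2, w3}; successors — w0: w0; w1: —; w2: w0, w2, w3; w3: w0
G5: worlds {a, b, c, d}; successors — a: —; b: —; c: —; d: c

The schema corresponds to partial functionality: \forall x \forall y \forall z (Rxy \wedge Rxz \to y = z).
G1: condition met.
G2: fails — b sees both a and b.
G3: fails — v sees both u and v.
G4: fails — w2 sees both w0 and w2.
G5: condition met.

G1, G5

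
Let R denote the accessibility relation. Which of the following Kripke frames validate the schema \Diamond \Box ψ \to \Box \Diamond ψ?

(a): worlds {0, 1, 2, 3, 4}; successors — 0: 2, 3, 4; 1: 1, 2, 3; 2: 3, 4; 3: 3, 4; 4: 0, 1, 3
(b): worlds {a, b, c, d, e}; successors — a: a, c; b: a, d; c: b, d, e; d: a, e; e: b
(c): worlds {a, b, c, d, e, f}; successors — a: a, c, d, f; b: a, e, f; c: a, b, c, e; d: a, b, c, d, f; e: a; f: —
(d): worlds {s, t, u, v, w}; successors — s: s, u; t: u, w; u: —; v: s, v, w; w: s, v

The schema corresponds to convergence: \forall x \forall y \forall z (Rxy \wedge Rxz \to \exists w (Ryw \wedge Rzw)).
(a): condition met.
(b): fails — Raa and Rac but a and c have no common successor.
(c): fails — Raa and Raf but a and f have no common successor.
(d): fails — Rsu and Rsu but u and u have no common successor.

(a)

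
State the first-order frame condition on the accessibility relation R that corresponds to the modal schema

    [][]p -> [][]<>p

This is a Sahlqvist (Geach-type) schema ◇^0□^2p → □^2◇^1p.
Minimal-valuation argument: fix x; take any y with xR^0y and any z with xR^2z. Set V(p) to the set of worlds R-reachable from y in exactly 2 steps. Then □^2p holds at y, so the antecedent holds at x; validity forces ◇^1p at z, giving a w with zR^1w and yR^2w.
First-order correspondent: forall x forall z (x R^2 z -> exists w (x R^2 w & zRw)).

forall x forall z (x R^2 z -> exists w (x R^2 w & zRw))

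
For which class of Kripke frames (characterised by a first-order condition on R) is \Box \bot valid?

emptiness of R: \forall x \forall y \neg Rxy

This is the Ver axiom.
It corresponds to emptiness of R: \forall x \forall y \neg Rxy.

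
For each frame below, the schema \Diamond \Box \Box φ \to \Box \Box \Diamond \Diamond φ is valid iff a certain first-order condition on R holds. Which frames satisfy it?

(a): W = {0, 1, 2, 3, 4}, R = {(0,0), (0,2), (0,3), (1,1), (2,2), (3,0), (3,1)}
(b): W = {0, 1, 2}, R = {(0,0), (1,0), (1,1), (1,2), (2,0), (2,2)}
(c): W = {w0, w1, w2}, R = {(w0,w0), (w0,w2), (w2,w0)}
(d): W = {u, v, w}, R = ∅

The schema corresponds to a generalized confluence (Geach) condition: \forall x \forall y \forall z ((xRy \wedge x R^2 z) \to \exists w (y R^2 w \wedge z R^2 w)).
(a): fails — 0R2, 0R²1 but no w with 2R²w and 1R²w.
(b): condition met.
(c): condition met.
(d): condition met.
Valid on: (b), (c), (d).

(b), (c), (d)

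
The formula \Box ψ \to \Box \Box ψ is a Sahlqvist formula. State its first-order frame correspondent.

Suppose □ψ→□□ψ is valid. Take Rxy, Ryz and set V(ψ)={w : Rxw}. Then □ψ at x, so □□ψ at x, so □ψ at y, so ψ at z, i.e. Rxz.

transitivity: \forall x \forall y \forall z (Rxy \wedge Ryz \to Rxz)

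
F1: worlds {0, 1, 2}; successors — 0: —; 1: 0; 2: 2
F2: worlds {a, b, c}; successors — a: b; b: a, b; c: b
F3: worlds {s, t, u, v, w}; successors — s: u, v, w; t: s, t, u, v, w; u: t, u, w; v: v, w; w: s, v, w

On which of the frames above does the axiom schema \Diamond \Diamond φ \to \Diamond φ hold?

The schema corresponds to transitivity: \forall x \forall y \forall z (Rxy \wedge Ryz \to Rxz).
F1: ✓.
F2: fails — Rab and Rba but not Raa.
F3: fails — Ruw and Rwv but not Ruv.
Valid on: F1.

F1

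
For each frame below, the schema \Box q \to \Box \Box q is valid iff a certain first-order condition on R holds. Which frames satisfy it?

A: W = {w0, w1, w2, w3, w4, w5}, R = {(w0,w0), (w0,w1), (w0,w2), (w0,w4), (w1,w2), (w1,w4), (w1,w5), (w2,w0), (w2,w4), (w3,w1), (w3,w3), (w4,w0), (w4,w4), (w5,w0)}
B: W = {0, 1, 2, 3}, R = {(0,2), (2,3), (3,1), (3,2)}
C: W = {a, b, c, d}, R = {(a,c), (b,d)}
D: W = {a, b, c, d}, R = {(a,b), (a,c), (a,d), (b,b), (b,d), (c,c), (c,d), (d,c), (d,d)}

The schema corresponds to transitivity: \forall x \forall y \forall z (Rxy \wedge Ryz \to Rxz).
A: fails — Rw1w5 and Rw5w0 but not Rw1w0.
B: fails — R23 and R32 but not R22.
C: satisfies the condition.
D: fails — Rbd and Rdc but not Rbc.
Valid on: C.

C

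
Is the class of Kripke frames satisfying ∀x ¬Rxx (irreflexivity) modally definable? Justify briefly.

Not modally definable

If a class were modally definable it would be closed under surjective bounded morphisms (Goldblatt–Thomason).
The 2-cycle (worlds 0,1 with 0→1→0) is irreflexive, and the map sending every world to a single reflexive point • is a surjective bounded morphism (forth: every edge maps to (•,•); back: every world has a successor). So any modal formula valid on the 2-cycle is also valid on the reflexive point, which is not irreflexive.
So no modal formula (or set of formulas) defines exactly the irreflexive frames.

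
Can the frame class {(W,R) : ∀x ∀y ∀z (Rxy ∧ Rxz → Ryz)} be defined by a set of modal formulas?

Yes: it is the Euclidean property, defined by the 5 schema ◇r → □◇r.

Yes, by ◇r → □◇r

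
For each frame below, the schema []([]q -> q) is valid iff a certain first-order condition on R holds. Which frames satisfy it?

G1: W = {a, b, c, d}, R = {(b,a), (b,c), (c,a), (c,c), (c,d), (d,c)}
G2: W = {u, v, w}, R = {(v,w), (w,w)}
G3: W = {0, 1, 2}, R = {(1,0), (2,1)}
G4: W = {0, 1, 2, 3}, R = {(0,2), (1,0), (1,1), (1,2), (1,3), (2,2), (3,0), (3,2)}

G2

Frame correspondent (Sahlqvist): forall x forall y (Rxy -> Ryy) — i.e. shift-reflexivity.
G1: fails — Rcd but not Rdd.
G2: condition met.
G3: fails — R10 but not R00.
G4: fails — R10 but not R00.
Valid on: G2.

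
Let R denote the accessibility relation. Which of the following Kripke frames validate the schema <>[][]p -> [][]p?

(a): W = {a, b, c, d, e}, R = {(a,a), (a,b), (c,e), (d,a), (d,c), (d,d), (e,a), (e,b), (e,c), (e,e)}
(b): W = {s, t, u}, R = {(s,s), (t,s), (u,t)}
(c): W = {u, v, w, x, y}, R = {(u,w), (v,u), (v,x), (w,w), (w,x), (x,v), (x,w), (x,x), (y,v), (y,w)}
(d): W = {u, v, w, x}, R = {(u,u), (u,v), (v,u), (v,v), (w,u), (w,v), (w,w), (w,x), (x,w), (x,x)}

(b)

This is the axiom for a generalized confluence (Geach) condition; its first-order frame correspondent is forall x forall y forall z ((xRy & x R^2 z) -> exists w (y R^2 w & z = w)).
(a): fails — aRb, aR²a but no w with bR²w and a=w.
(b): satisfies the condition.
(c): fails — vRu, vR²v but no t with uR²t and v=t.
(d): fails — wRu, wR²w but no t with uR²t and w=t.
Valid on: (b).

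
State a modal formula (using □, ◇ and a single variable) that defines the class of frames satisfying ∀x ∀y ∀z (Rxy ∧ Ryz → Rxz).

□r → □□r

This is transitivity; the standard corresponding axiom is 4: □r → □□r.
Suppose □r→□□r is valid. Take Rxy, Ryz and set V(r)={w : Rxw}. Then □r at x, so □□r at x, so □r at y, so r at z, i.e. Rxz.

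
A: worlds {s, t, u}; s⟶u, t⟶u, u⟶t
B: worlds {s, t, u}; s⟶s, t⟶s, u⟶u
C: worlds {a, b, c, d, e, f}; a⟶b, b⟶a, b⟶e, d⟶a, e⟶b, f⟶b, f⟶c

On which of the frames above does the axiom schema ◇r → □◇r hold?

This is the axiom for the Euclidean property; its first-order frame correspondent is ∀x ∀y ∀z (Rxy ∧ Rxz → Ryz).
A: fails — Rsu and Rsu but not Ruu.
B: satisfies the condition.
C: fails — Rab and Rab but not Rbb.

B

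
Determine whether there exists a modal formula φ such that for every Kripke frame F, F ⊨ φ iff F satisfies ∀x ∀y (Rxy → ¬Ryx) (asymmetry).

Not definable by any modal formula

If a class were modally definable it would be closed under surjective bounded morphisms (Goldblatt–Thomason).
The 3-cycle (worlds a,b,c with a→b→c→a) is asymmetric. Mapping every world to a single reflexive point • is a surjective bounded morphism, and the reflexive point is not asymmetric (R•• but asymmetry requires ¬R••).
So no modal formula (or set of formulas) defines exactly the asymmetric frames.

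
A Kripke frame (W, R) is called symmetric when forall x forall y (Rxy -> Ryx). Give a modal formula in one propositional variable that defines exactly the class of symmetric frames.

The condition is symmetry. The B schema ψ → □◇ψ defines it.
Suppose ψ→□◇ψ is valid. Take Rxy and set V(ψ)={x}. Then ψ at x, so □◇ψ at x, so ◇ψ at y, so some z with Ryz has ψ; z=x, i.e. Ryx.

ψ → □◇ψ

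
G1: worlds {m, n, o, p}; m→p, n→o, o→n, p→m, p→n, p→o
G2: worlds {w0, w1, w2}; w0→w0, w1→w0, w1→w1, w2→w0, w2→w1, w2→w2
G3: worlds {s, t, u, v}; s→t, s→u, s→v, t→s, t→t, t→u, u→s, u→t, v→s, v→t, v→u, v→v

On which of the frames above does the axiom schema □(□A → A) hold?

G2

Frame correspondent (Sahlqvist): ∀x ∀y (Rxy → Ryy) — i.e. shift-reflexivity.
G1: fails — Ron but not Rnn.
G2: ✓.
G3: fails — Rus but not Rss.
Valid on: G2.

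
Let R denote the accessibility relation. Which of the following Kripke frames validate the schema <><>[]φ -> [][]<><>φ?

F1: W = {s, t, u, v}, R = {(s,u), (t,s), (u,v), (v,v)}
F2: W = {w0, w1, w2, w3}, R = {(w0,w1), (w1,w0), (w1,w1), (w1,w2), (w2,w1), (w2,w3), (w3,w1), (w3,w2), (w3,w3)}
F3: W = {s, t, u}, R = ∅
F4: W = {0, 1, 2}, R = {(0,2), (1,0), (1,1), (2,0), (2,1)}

F1, F2, F3

Frame correspondent (Sahlqvist): forall x forall y forall z ((x R^2 y & x R^2 z) -> exists w (yRw & z R^2 w)) — i.e. a generalized confluence (Geach) condition.
F1: holds.
F2: holds.
F3: holds.
F4: fails — 0R²0, 0R²0 but no w with 0Rw and 0R²w.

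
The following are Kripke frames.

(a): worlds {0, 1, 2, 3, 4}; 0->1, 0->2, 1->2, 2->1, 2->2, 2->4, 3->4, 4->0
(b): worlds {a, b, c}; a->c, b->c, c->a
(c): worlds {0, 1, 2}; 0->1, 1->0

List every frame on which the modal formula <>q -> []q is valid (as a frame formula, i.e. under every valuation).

(b), (c)

The schema corresponds to partial functionality: forall x forall y forall z (Rxy & Rxz -> y = z).
(a): fails — 0 sees both 1 and 2.
(b): holds.
(c): holds.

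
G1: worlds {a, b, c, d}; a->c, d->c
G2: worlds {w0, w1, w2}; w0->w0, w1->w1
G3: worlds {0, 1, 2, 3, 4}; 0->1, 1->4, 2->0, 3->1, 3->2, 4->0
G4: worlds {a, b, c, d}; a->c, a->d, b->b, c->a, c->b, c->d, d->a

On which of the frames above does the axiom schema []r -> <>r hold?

Frame correspondent (Sahlqvist): forall x exists y Rxy — i.e. seriality.
G1: fails — world b has no successor.
G2: fails — world w2 has no successor.
G3: satisfies the condition.
G4: satisfies the condition.
Valid on: G3, G4.

G3, G4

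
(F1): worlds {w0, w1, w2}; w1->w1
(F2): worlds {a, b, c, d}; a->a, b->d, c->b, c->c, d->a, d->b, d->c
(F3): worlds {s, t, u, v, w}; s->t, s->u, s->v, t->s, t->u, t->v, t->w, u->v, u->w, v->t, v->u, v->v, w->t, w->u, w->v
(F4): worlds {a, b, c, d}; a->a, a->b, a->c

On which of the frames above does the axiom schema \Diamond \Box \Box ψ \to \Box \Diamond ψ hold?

This is the axiom for a generalized confluence (Geach) condition; its first-order frame correspondent is \forall x \forall y \forall z ((xRy \wedge xRz) \to \exists w (y R^2 w \wedge zRw)).
(F1): condition met.
(F2): fails — cRb, cRb but no w with bR²w and bRw.
(F3): condition met.
(F4): fails — aRa, aRb but no w with aR²w and bRw.
Valid on: (F1), (F3).

(F1), (F3)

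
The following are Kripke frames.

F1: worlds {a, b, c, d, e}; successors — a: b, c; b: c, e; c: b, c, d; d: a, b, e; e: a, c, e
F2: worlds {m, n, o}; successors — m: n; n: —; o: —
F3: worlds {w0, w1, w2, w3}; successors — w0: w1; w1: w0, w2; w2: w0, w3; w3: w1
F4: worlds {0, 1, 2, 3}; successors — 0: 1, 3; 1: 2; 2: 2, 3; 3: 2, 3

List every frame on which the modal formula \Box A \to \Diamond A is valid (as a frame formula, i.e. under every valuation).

F1, F3, F4

The schema corresponds to seriality: \forall x \exists y Rxy.
F1: satisfies the condition.
F2: fails — world n has no successor.
F3: satisfies the condition.
F4: satisfies the condition.
Valid on: F1, F3, F4.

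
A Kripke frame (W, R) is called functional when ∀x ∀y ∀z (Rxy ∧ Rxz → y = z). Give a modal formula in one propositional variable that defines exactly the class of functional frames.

This is partial functionality; the standard corresponding axiom is CD: ◇s → □s.

◇s → □s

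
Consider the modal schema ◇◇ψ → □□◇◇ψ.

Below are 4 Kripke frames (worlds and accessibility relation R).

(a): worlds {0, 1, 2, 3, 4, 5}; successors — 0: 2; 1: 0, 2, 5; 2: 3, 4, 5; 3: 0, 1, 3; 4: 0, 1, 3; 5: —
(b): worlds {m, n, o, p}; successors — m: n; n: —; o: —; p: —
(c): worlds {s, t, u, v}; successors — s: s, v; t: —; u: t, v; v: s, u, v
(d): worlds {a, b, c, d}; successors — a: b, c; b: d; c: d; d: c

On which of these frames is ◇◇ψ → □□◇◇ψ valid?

(b), (d)

This is the axiom for a generalized confluence (Geach) condition; its first-order frame correspondent is ∀x ∀y ∀z ((xR²y ∧ xR²z) → ∃w (y = w ∧ zR²w)).
(a): fails — 0R²3, 0R²5 but no w with 3=w and 5R²w.
(b): holds.
(c): fails — vR²s, vR²t but no w with s=w and tR²w.
(d): holds.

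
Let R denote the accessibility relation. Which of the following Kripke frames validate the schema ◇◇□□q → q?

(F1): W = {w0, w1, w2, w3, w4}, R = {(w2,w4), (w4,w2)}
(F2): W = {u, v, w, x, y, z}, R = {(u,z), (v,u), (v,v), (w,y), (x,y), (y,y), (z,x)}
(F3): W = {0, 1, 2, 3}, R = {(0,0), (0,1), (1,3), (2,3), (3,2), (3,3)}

Frame correspondent (Sahlqvist): ∀x ∀y (xR²y → ∃w (yR²w ∧ x = w)) — i.e. a generalized confluence (Geach) condition.
(F1): satisfies the condition.
(F2): fails — uR²x but no t with xR²t and u=t.
(F3): fails — 0R²1 but no w with 1R²w and 0=w.

(F1)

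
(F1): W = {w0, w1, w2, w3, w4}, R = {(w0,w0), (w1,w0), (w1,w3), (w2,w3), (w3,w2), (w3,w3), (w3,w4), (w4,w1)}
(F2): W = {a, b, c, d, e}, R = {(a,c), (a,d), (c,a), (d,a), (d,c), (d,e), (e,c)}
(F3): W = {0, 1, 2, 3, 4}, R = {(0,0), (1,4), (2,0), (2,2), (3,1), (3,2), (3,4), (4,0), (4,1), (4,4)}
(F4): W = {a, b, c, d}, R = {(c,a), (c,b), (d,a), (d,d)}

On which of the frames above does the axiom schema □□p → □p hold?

(F3)

Frame correspondent (Sahlqvist): ∀x ∀y (Rxy → ∃z (Rxz ∧ Rzy)) — i.e. density.
(F1): fails — Rw4w1 but no z with Rw4z and Rzw1.
(F2): fails — Rde but no z with Rdz and Rze.
(F3): ✓.
(F4): fails — Rca but no z with Rcz and Rza.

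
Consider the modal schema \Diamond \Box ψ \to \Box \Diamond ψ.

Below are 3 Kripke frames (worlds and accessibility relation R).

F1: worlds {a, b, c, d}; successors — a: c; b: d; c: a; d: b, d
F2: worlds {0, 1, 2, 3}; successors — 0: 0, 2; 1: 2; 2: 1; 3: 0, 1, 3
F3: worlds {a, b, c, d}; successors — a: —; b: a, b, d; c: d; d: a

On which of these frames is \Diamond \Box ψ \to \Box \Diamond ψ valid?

This is the axiom for convergence; its first-order frame correspondent is \forall x \forall y \forall z (Rxy \wedge Rxz \to \exists w (Ryw \wedge Rzw)).
F1: ✓.
F2: fails — R00 and R02 but 0 and 2 have no common successor.
F3: fails — Rbb and Rba but b and a have no common successor.
Valid on: F1.

F1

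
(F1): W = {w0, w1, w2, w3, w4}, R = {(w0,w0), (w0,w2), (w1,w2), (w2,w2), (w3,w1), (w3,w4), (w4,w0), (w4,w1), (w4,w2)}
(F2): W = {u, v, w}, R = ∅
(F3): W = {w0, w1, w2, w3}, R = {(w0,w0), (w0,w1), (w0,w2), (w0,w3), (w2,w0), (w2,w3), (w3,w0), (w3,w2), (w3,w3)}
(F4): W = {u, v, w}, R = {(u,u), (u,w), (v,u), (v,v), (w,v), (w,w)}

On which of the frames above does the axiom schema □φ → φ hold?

(F4)

This is the axiom for reflexivity; its first-order frame correspondent is ∀x Rxx.
(F1): fails — world w1 does not see itself.
(F2): fails — world u does not see itself.
(F3): fails — world w1 does not see itself.
(F4): satisfies the condition.
Valid on: (F4).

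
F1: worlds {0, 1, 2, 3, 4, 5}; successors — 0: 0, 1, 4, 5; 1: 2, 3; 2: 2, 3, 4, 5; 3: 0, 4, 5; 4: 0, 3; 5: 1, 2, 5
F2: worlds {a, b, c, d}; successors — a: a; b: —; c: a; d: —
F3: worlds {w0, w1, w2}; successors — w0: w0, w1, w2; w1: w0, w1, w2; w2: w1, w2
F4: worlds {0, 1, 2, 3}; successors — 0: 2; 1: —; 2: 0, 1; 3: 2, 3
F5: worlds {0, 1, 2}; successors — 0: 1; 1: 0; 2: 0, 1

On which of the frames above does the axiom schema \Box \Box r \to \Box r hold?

F2, F3

Frame correspondent (Sahlqvist): \forall x \forall y (Rxy \to \exists z (Rxz \wedge Rzy)) — i.e. density.
F1: fails — R43 but no z with R4z and Rz3.
F2: holds.
F3: holds.
F4: fails — R02 but no z with R0z and Rz2.
F5: fails — R01 but no z with R0z and Rz1.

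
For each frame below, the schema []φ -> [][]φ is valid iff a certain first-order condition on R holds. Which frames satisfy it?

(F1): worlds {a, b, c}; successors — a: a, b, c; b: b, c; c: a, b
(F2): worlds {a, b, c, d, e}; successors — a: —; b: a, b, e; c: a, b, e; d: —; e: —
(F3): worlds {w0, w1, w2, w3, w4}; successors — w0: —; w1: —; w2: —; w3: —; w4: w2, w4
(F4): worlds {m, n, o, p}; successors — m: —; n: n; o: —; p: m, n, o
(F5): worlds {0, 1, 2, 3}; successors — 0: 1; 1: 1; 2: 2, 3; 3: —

(F2), (F3), (F4), (F5)

This is the axiom for transitivity; its first-order frame correspondent is forall x forall y forall z (Rxy & Ryz -> Rxz).
(F1): fails — Rbc and Rca but not Rba.
(F2): holds.
(F3): holds.
(F4): holds.
(F5): holds.
Valid on: (F2), (F3), (F4), (F5).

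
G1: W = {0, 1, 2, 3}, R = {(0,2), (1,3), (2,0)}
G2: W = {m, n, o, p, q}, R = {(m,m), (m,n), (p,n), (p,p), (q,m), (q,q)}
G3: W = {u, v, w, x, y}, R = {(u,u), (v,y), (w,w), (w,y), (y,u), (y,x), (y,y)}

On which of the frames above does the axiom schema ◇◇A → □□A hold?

G1

Frame correspondent (Sahlqvist): ∀x ∀y ∀z ((xR²y ∧ xR²z) → ∃w (y = w ∧ z = w)) — i.e. a generalized confluence (Geach) condition.
G1: satisfies the condition.
G2: fails — mR²m, mR²n but m ≠ n.
G3: fails — vR²u, vR²x but u ≠ x.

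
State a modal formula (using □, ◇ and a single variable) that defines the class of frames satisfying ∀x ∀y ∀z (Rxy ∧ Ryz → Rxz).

A defining formula is □r → □□r (the 4 axiom).
Suppose □r→□□r is valid. Take Rxy, Ryz and set V(r)={w : Rxw}. Then □r at x, so □□r at x, so □r at y, so r at z, i.e. Rxz.

□r → □□r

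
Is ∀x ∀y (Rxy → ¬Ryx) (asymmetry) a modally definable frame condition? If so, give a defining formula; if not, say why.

Any modally definable frame class is closed under surjective bounded morphisms.
The 3-cycle (worlds a,b,c with a→b→c→a) is asymmetric. Mapping every world to a single reflexive point • is a surjective bounded morphism, and the reflexive point is not asymmetric (R•• but asymmetry requires ¬R••).
So no modal formula (or set of formulas) defines exactly the asymmetric frames.

No — not modally definable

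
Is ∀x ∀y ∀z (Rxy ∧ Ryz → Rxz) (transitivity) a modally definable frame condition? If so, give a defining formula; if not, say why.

Yes, by □r → □□r

Yes: it is transitivity, defined by the 4 schema □r → □□r.
Suppose □r→□□r is valid. Take Rxy, Ryz and set V(r)={w : Rxw}. Then □r at x, so □□r at x, so □r at y, so r at z, i.e. Rxz.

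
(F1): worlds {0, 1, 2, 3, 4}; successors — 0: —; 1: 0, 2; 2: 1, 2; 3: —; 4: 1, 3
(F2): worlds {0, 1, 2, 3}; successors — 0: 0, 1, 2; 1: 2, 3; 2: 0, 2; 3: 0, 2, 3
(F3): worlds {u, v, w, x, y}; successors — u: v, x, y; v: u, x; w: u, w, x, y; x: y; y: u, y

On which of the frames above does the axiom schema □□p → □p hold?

(F2)

The schema corresponds to density: ∀x ∀y (Rxy → ∃z (Rxz ∧ Rzy)).
(F1): fails — R10 but no z with R1z and Rz0.
(F2): holds.
(F3): fails — Ruv but no z with Ruz and Rzv.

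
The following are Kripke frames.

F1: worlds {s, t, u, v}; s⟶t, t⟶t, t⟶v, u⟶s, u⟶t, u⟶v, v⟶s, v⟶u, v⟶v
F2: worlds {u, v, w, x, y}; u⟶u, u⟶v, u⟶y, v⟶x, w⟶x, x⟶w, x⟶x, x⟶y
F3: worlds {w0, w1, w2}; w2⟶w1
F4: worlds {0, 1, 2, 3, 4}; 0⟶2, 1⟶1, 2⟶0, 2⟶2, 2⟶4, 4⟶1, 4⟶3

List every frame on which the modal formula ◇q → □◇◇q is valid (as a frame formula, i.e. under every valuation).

none

Frame correspondent (Sahlqvist): ∀x ∀y ∀z ((xRy ∧ xRz) → ∃w (y = w ∧ zR²w)) — i.e. a generalized confluence (Geach) condition.
F1: fails — uRs, uRs but no w with s=w and sR²w.
F2: fails — uRu, uRv but no t with u=t and vR²t.
F3: fails — w2Rw1, w2Rw1 but no w with w1=w and w1R²w.
F4: fails — 2R0, 2R4 but no w with 0=w and 4R²w.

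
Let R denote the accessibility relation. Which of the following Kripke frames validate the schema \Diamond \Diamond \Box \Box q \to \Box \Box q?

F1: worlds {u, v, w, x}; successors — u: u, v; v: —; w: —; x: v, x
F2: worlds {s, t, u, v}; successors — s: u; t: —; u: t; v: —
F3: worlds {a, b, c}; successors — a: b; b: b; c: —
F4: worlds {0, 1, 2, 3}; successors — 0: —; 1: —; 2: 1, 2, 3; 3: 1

F3

The schema corresponds to a generalized confluence (Geach) condition: \forall x \forall y \forall z ((x R^2 y \wedge x R^2 z) \to \exists w (y R^2 w \wedge z = w)).
F1: fails — uR²v, uR²u but no t with vR²t and u=t.
F2: fails — sR²t, sR²t but no w with tR²w and t=w.
F3: satisfies the condition.
F4: fails — 2R²1, 2R²1 but no w with 1R²w and 1=w.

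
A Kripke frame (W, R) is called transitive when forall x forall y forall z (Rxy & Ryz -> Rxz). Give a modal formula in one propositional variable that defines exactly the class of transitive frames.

A defining formula is □ψ → □□ψ (the 4 axiom).

□ψ → □□ψ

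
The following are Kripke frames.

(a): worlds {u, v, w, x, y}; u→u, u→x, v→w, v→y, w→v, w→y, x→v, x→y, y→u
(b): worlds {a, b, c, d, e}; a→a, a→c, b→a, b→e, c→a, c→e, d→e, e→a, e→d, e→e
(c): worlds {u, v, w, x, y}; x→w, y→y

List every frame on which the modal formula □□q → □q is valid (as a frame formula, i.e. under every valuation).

Frame correspondent (Sahlqvist): ∀x ∀y (Rxy → ∃z (Rxz ∧ Rzy)) — i.e. density.
(a): fails — Rvw but no z with Rvz and Rzw.
(b): holds.
(c): fails — Rxw but no z with Rxz and Rzw.

(b)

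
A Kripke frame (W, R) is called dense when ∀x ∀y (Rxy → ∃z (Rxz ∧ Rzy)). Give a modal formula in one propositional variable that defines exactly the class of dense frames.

A defining formula is □□p → □p (the C4 axiom).
Suppose □□p→□p is valid. Take Rxy and set V(p)={w : xR²w}. Then □□p at x, so □p at x, so p at y, i.e. ∃z(Rxz∧Rzy).

□□p → □p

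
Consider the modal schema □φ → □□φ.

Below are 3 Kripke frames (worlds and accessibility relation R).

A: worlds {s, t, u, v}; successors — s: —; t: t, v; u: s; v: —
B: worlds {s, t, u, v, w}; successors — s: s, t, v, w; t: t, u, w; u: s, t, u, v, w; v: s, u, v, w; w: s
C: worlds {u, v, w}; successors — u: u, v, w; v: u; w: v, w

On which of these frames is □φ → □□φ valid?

This is the axiom for transitivity; its first-order frame correspondent is ∀x ∀y ∀z (Rxy ∧ Ryz → Rxz).
A: condition met.
B: fails — Rvu and Rut but not Rvt.
C: fails — Rvu and Ruv but not Rvv.

A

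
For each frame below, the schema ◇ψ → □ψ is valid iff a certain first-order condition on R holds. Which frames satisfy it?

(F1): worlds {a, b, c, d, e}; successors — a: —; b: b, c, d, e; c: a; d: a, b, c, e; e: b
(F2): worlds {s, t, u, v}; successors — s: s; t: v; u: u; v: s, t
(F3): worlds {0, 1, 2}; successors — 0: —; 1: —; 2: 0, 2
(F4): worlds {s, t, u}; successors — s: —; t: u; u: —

Frame correspondent (Sahlqvist): ∀x ∀y ∀z (Rxy ∧ Rxz → y = z) — i.e. partial functionality.
(F1): fails — b sees both b and c.
(F2): fails — v sees both s and t.
(F3): fails — 2 sees both 0 and 2.
(F4): condition met.

(F4)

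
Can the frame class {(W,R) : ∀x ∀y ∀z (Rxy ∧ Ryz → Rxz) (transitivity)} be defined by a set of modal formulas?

This is a Sahlqvist condition; the 4 axiom □q → □□q defines it.
Suppose □q→□□q is valid. Take Rxy, Ryz and set V(q)={w : Rxw}. Then □q at x, so □□q at x, so □q at y, so q at z, i.e. Rxz.

Definable; □q → □□q defines it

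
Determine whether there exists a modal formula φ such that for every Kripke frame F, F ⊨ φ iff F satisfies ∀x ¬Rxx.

Modal frame validity is preserved under surjective bounded morphisms.
The 2-cycle (worlds a,b with a→b→a) is irreflexive, and the map sending every world to a single reflexive point • is a surjective bounded morphism (forth: every edge maps to (•,•); back: every world has a successor). So any modal formula valid on the 2-cycle is also valid on the reflexive point, which is not irreflexive.
So the class is not modally definable.

No — not modally definable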